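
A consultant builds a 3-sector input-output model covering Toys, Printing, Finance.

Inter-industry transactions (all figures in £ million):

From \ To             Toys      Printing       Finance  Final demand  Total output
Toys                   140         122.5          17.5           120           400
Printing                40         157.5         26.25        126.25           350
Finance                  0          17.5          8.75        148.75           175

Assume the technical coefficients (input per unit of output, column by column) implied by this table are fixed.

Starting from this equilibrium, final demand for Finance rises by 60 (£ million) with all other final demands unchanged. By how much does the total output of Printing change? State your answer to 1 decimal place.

Technical coefficients a_ij = z_ij / X_j:
  a_11 = 140/400 = 0.35, a_21 = 40/400 = 0.10, a_31 = 0/400 = 0.00
  a_12 = 122.5/350 = 0.35, a_22 = 157.5/350 = 0.45, a_32 = 17.5/350 = 0.05
  a_13 = 17.5/175 = 0.10, a_23 = 26.25/175 = 0.15, a_33 = 8.75/175 = 0.05
I − A =
  [   0.65    -0.35    -0.10]
  [  -0.10     0.55    -0.15]
  [   0.00    -0.05     0.95]
Cofactors of I−A, C_ij = (−1)^(i+j)·(minor ij) (rows/columns in the sector order above):
  C_11 = (0.55)(0.95) − (-0.15)(-0.05) = 0.5150
  C_12 = −[(-0.10)(0.95) − (-0.15)(0.00)] = 0.0950
  C_13 = (-0.10)(-0.05) − (0.55)(0.00) = 0.0050
  C_21 = −[(-0.35)(0.95) − (-0.10)(-0.05)] = 0.3375
  C_22 = (0.65)(0.95) − (-0.10)(0.00) = 0.6175
  C_23 = −[(0.65)(-0.05) − (-0.35)(0.00)] = 0.0325
  C_31 = (-0.35)(-0.15) − (-0.10)(0.55) = 0.1075
  C_32 = −[(0.65)(-0.15) − (-0.10)(-0.10)] = 0.1075
  C_33 = (0.65)(0.55) − (-0.35)(-0.10) = 0.3225
det(I−A) = Σ_j (I−A)_1j·C_1j = (0.65)(0.5150) + (-0.35)(0.0950) + (-0.10)(0.0050) = 0.3010
adj(I−A) = Cᵀ =
  [ 0.5150   0.3375   0.1075]
  [ 0.0950   0.6175   0.1075]
  [ 0.0050   0.0325   0.3225]
(I − A)⁻¹ = adj(I−A) / det(I−A) ≈
  [   1.7110     1.1213     0.3571]
  [   0.3156     2.0515     0.3571]
  [   0.0166     0.1080     1.0714]
Δx = (I − A)⁻¹ Δd with Δd having +60 in the Finance component and 0 elsewhere.
So Δx_2 = L_23 · (+60), where L_23 = adj(I−A)_23 / det(I−A) = 0.1075 / 0.3010.
Δx_2 = 0.1075 × (+60) / 0.3010 = 6.45 / 0.3010 ≈ 21.4.

Δx_2 = 21.4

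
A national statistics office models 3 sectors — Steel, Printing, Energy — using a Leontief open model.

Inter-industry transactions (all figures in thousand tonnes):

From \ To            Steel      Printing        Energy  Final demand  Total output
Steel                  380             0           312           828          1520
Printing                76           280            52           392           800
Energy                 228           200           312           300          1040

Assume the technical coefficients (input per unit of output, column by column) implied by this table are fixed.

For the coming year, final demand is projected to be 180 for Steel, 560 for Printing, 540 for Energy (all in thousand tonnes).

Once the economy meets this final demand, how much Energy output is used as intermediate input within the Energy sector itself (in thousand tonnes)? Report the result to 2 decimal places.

z_33 = 389.51

Technical coefficients a_ij = z_ij / X_j:
  a_11 = 380/1520 = 0.25, a_21 = 76/1520 = 0.05, a_31 = 228/1520 = 0.15
  a_12 = 0/800 = 0.00, a_22 = 280/800 = 0.35, a_32 = 200/800 = 0.25
  a_13 = 312/1040 = 0.30, a_23 = 52/1040 = 0.05, a_33 = 312/1040 = 0.30
I − A =
  [   0.75     0.00    -0.30]
  [  -0.05     0.65    -0.05]
  [  -0.15    -0.25     0.70]
Cofactors of I−A, C_ij = (−1)^(i+j)·(minor ij) (rows/columns in the sector order above):
  C_11 = (0.65)(0.70) − (-0.05)(-0.25) = 0.4425
  C_12 = −[(-0.05)(0.70) − (-0.05)(-0.15)] = 0.0425
  C_13 = (-0.05)(-0.25) − (0.65)(-0.15) = 0.1100
  C_21 = −[(0.00)(0.70) − (-0.30)(-0.25)] = 0.0750
  C_22 = (0.75)(0.70) − (-0.30)(-0.15) = 0.4800
  C_23 = −[(0.75)(-0.25) − (0.00)(-0.15)] = 0.1875
  C_31 = (0.00)(-0.05) − (-0.30)(0.65) = 0.1950
  C_32 = −[(0.75)(-0.05) − (-0.30)(-0.05)] = 0.0525
  C_33 = (0.75)(0.65) − (0.00)(-0.05) = 0.4875
det(I−A) = Σ_j (I−A)_1j·C_1j = (0.75)(0.4425) + (0.00)(0.0425) + (-0.30)(0.1100) = 0.298875
adj(I−A) = Cᵀ =
  [ 0.4425   0.0750   0.1950]
  [ 0.0425   0.4800   0.0525]
  [ 0.1100   0.1875   0.4875]
(I − A)⁻¹ = adj(I−A) / det(I−A) ≈
  [   1.4806     0.2509     0.6524]
  [   0.1422     1.6060     0.1757]
  [   0.3680     0.6274     1.6311]
First solve x = (I − A)⁻¹ d = adj(I−A)·d / det(I−A); in particular x_3 = (0.1100·180 + 0.1875·560 + 0.4875·540) / 0.298875 = 388.05 / 0.298875 ≈ 1298.3689.
Intermediate flow from 3 to 3: z_33 = a_33 · x_3 = 0.30 × 388.05 / 0.298875 = 116.415 / 0.298875 ≈ 389.51.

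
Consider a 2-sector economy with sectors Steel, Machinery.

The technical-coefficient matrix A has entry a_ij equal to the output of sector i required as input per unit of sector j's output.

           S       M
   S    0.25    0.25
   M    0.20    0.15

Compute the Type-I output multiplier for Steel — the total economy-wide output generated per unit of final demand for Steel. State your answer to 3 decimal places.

m_S = 1.787

I − A =
  [   0.75    -0.25]
  [  -0.20     0.85]
det(I−A) = (0.75)(0.85) − (-0.25)(-0.20) = 0.5875
adj(I−A) = [[0.85, 0.25], [0.20, 0.75]]
(I − A)⁻¹ = adj(I−A) / det(I−A) ≈
  [   1.4468     0.4255]
  [   0.3404     1.2766]
The output multiplier for sector j is the column-j sum of the Leontief inverse (I − A)⁻¹ = adj(I−A) / det(I−A).
Column S of adj(I−A): (0.85, 0.20); det(I−A) = 0.5875.
m_S = (0.85 + 0.20) / 0.5875 = 1.05 / 0.5875 ≈ 1.787.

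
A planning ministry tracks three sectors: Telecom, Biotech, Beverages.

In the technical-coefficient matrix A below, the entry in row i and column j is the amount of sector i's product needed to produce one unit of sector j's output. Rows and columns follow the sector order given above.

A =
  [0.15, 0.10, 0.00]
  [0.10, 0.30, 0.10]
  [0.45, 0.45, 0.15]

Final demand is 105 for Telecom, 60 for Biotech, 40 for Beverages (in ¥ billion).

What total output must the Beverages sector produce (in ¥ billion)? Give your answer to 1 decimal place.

I − A =
  [   0.85    -0.10     0.00]
  [  -0.10     0.70    -0.10]
  [  -0.45    -0.45     0.85]
Cofactors of I−A, C_ij = (−1)^(i+j)·(minor ij) (rows/columns in the sector order above):
  C_11 = (0.70)(0.85) − (-0.10)(-0.45) = 0.5500
  C_12 = −[(-0.10)(0.85) − (-0.10)(-0.45)] = 0.1300
  C_13 = (-0.10)(-0.45) − (0.70)(-0.45) = 0.3600
  C_21 = −[(-0.10)(0.85) − (0.00)(-0.45)] = 0.0850
  C_22 = (0.85)(0.85) − (0.00)(-0.45) = 0.7225
  C_23 = −[(0.85)(-0.45) − (-0.10)(-0.45)] = 0.4275
  C_31 = (-0.10)(-0.10) − (0.00)(0.70) = 0.0100
  C_32 = −[(0.85)(-0.10) − (0.00)(-0.10)] = 0.0850
  C_33 = (0.85)(0.70) − (-0.10)(-0.10) = 0.5850
det(I−A) = Σ_j (I−A)_1j·C_1j = (0.85)(0.5500) + (-0.10)(0.1300) + (0.00)(0.3600) = 0.4545
adj(I−A) = Cᵀ =
  [ 0.5500   0.0850   0.0100]
  [ 0.1300   0.7225   0.0850]
  [ 0.3600   0.4275   0.5850]
(I − A)⁻¹ = adj(I−A) / det(I−A) ≈
  [   1.2101     0.1870     0.0220]
  [   0.2860     1.5897     0.1870]
  [   0.7921     0.9406     1.2871]
x = (I − A)⁻¹ d = adj(I−A)·d / det(I−A), with det(I−A) = 0.4545:
  x_1 = (0.5500·105 + 0.0850·60 + 0.0100·40) / 0.4545 = 63.25 / 0.4545 ≈ 139.2
  x_2 = (0.1300·105 + 0.7225·60 + 0.0850·40) / 0.4545 = 60.40 / 0.4545 ≈ 132.9
  x_3 = (0.3600·105 + 0.4275·60 + 0.5850·40) / 0.4545 = 86.85 / 0.4545 ≈ 191.1

x_3 = 191.1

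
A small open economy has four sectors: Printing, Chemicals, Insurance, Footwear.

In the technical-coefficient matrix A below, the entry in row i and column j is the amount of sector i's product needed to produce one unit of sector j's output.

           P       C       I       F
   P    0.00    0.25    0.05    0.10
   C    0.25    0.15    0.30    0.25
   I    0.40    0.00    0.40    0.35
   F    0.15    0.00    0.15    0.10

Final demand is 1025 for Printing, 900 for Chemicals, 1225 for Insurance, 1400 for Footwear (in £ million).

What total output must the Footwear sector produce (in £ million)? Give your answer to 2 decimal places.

x_F = 2956.89

I − A =
  [   1.00    -0.25    -0.05    -0.10]
  [  -0.25     0.85    -0.30    -0.25]
  [  -0.40     0.00     0.60    -0.35]
  [  -0.15     0.00    -0.15     0.90]
Compute the cofactors C_ij = (−1)^(i+j)·(3×3 minor ij) of I−A; the adjugate is their transpose:
adj(I−A) = Cᵀ =
  [ 0.414375   0.121875   0.127875   0.129625]
  [ 0.283125   0.451875   0.319875   0.281375]
  [ 0.350625   0.103125   0.686625   0.334625]
  [ 0.127500   0.037500   0.135750   0.425500]
det(I−A) = Σ_j (I−A)_1j·C_1j = (1.00)(0.414375) + (-0.25)(0.283125) + (-0.05)(0.350625) + (-0.10)(0.127500) = 0.3133125
(I − A)⁻¹ = adj(I−A) / det(I−A) ≈
  [   1.3226     0.3890     0.4081     0.4137]
  [   0.9037     1.4423     1.0209     0.8981]
  [   1.1191     0.3291     2.1915     1.0680]
  [   0.4069     0.1197     0.4333     1.3581]
x = (I − A)⁻¹ d = adj(I−A)·d / det(I−A), with det(I−A) = 0.3133125:
  x_P = (0.414375·1025 + 0.121875·900 + 0.127875·1225 + 0.129625·1400) / 0.3133125 = 872.54375 / 0.3133125 ≈ 2784.90
  x_C = (0.283125·1025 + 0.451875·900 + 0.319875·1225 + 0.281375·1400) / 0.3133125 = 1482.6625 / 0.3133125 ≈ 4732.22
  x_I = (0.350625·1025 + 0.103125·900 + 0.686625·1225 + 0.334625·1400) / 0.3133125 = 1761.79375 / 0.3133125 ≈ 5623.12
  x_F = (0.127500·1025 + 0.037500·900 + 0.135750·1225 + 0.425500·1400) / 0.3133125 = 926.43125 / 0.3133125 ≈ 2956.89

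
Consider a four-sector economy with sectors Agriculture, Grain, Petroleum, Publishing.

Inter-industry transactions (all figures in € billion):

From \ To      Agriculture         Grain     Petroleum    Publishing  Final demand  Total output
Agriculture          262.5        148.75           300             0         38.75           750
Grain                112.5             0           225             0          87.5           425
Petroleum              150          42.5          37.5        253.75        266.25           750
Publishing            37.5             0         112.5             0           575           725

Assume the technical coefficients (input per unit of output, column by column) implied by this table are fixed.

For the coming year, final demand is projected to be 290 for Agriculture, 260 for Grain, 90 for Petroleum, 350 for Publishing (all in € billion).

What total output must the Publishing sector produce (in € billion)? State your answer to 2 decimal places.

x_4 = 492.70

Technical coefficients a_ij = z_ij / X_j:
  a_11 = 262.5/750 = 0.35, a_21 = 112.5/750 = 0.15, a_31 = 150/750 = 0.20, a_41 = 37.5/750 = 0.05
  a_12 = 148.75/425 = 0.35, a_22 = 0/425 = 0.00, a_32 = 42.5/425 = 0.10, a_42 = 0/425 = 0.00
  a_13 = 300/750 = 0.40, a_23 = 225/750 = 0.30, a_33 = 37.5/750 = 0.05, a_43 = 112.5/750 = 0.15
  a_14 = 0/725 = 0.00, a_24 = 0/725 = 0.00, a_34 = 253.75/725 = 0.35, a_44 = 0/725 = 0.00
I − A =
  [   0.65    -0.35    -0.40     0.00]
  [  -0.15     1.00    -0.30     0.00]
  [  -0.20    -0.10     0.95    -0.35]
  [  -0.05     0.00    -0.15     1.00]
Compute the cofactors C_ij = (−1)^(i+j)·(3×3 minor ij) of I−A; the adjugate is their transpose:
adj(I−A) = Cᵀ =
  [ 0.867500   0.354125   0.505000   0.176750]
  [ 0.199875   0.496375   0.255000   0.089250]
  [ 0.232500   0.141125   0.597500   0.209125]
  [ 0.078250   0.038875   0.114875   0.441125]
det(I−A) = Σ_j (I−A)_1j·C_1j = (0.65)(0.867500) + (-0.35)(0.199875) + (-0.40)(0.232500) + (0.00)(0.078250) = 0.40091875
(I − A)⁻¹ = adj(I−A) / det(I−A) ≈
  [   2.1638     0.8833     1.2596     0.4409]
  [   0.4985     1.2381     0.6360     0.2226]
  [   0.5799     0.3520     1.4903     0.5216]
  [   0.1952     0.0970     0.2865     1.1003]
x = (I − A)⁻¹ d = adj(I−A)·d / det(I−A), with det(I−A) = 0.40091875:
  x_1 = (0.867500·290 + 0.354125·260 + 0.505000·90 + 0.176750·350) / 0.40091875 = 450.96 / 0.40091875 ≈ 1124.82
  x_2 = (0.199875·290 + 0.496375·260 + 0.255000·90 + 0.089250·350) / 0.40091875 = 241.20875 / 0.40091875 ≈ 601.64
  x_3 = (0.232500·290 + 0.141125·260 + 0.597500·90 + 0.209125·350) / 0.40091875 = 231.08625 / 0.40091875 ≈ 576.39
  x_4 = (0.078250·290 + 0.038875·260 + 0.114875·90 + 0.441125·350) / 0.40091875 = 197.5325 / 0.40091875 ≈ 492.70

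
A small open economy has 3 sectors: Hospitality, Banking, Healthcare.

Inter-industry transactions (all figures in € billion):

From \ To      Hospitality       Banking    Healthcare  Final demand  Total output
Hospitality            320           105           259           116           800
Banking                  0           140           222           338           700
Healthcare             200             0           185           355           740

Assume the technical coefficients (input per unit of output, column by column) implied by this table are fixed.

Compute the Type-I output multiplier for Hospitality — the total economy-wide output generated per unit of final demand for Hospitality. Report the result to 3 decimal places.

Technical coefficients a_ij = z_ij / X_j:
  a_11 = 320/800 = 0.40, a_21 = 0/800 = 0.00, a_31 = 200/800 = 0.25
  a_12 = 105/700 = 0.15, a_22 = 140/700 = 0.20, a_32 = 0/700 = 0.00
  a_13 = 259/740 = 0.35, a_23 = 222/740 = 0.30, a_33 = 185/740 = 0.25
I − A =
  [   0.60    -0.15    -0.35]
  [   0.00     0.80    -0.30]
  [  -0.25     0.00     0.75]
Cofactors of I−A, C_ij = (−1)^(i+j)·(minor ij) (rows/columns in the sector order above):
  C_11 = (0.80)(0.75) − (-0.30)(0.00) = 0.6000
  C_12 = −[(0.00)(0.75) − (-0.30)(-0.25)] = 0.0750
  C_13 = (0.00)(0.00) − (0.80)(-0.25) = 0.2000
  C_21 = −[(-0.15)(0.75) − (-0.35)(0.00)] = 0.1125
  C_22 = (0.60)(0.75) − (-0.35)(-0.25) = 0.3625
  C_23 = −[(0.60)(0.00) − (-0.15)(-0.25)] = 0.0375
  C_31 = (-0.15)(-0.30) − (-0.35)(0.80) = 0.3250
  C_32 = −[(0.60)(-0.30) − (-0.35)(0.00)] = 0.1800
  C_33 = (0.60)(0.80) − (-0.15)(0.00) = 0.4800
det(I−A) = Σ_j (I−A)_1j·C_1j = (0.60)(0.6000) + (-0.15)(0.0750) + (-0.35)(0.2000) = 0.27875
adj(I−A) = Cᵀ =
  [ 0.6000   0.1125   0.3250]
  [ 0.0750   0.3625   0.1800]
  [ 0.2000   0.0375   0.4800]
(I − A)⁻¹ = adj(I−A) / det(I−A) ≈
  [   2.1525     0.4036     1.1659]
  [   0.2691     1.3004     0.6457]
  [   0.7175     0.1345     1.7220]
The output multiplier for sector j is the column-j sum of the Leontief inverse (I − A)⁻¹ = adj(I−A) / det(I−A).
Column 1 of adj(I−A): (0.6000, 0.0750, 0.2000); det(I−A) = 0.27875.
m_1 = (0.6000 + 0.0750 + 0.2000) / 0.27875 = 0.875 / 0.27875 ≈ 3.139.

m_1 = 3.139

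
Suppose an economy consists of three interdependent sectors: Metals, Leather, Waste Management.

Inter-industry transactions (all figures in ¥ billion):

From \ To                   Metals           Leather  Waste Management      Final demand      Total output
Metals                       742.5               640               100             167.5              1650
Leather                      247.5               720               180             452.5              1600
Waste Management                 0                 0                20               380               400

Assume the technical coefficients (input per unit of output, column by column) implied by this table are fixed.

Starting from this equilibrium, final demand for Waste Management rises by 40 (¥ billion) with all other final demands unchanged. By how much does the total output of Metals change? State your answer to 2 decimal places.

Technical coefficients a_ij = z_ij / X_j:
  a_MM = 742.5/1650 = 0.45, a_LM = 247.5/1650 = 0.15, a_WM = 0/1650 = 0.00
  a_ML = 640/1600 = 0.40, a_LL = 720/1600 = 0.45, a_WL = 0/1600 = 0.00
  a_MW = 100/400 = 0.25, a_LW = 180/400 = 0.45, a_WW = 20/400 = 0.05
I − A =
  [   0.55    -0.40    -0.25]
  [  -0.15     0.55    -0.45]
  [   0.00     0.00     0.95]
Cofactors of I−A, C_ij = (−1)^(i+j)·(minor ij) (rows/columns in the sector order above):
  C_11 = (0.55)(0.95) − (-0.45)(0.00) = 0.5225
  C_12 = −[(-0.15)(0.95) − (-0.45)(0.00)] = 0.1425
  C_13 = (-0.15)(0.00) − (0.55)(0.00) = 0.0000
  C_21 = −[(-0.40)(0.95) − (-0.25)(0.00)] = 0.3800
  C_22 = (0.55)(0.95) − (-0.25)(0.00) = 0.5225
  C_23 = −[(0.55)(0.00) − (-0.40)(0.00)] = 0.0000
  C_31 = (-0.40)(-0.45) − (-0.25)(0.55) = 0.3175
  C_32 = −[(0.55)(-0.45) − (-0.25)(-0.15)] = 0.2850
  C_33 = (0.55)(0.55) − (-0.40)(-0.15) = 0.2425
det(I−A) = Σ_j (I−A)_1j·C_1j = (0.55)(0.5225) + (-0.40)(0.1425) + (-0.25)(0.0000) = 0.230375
adj(I−A) = Cᵀ =
  [ 0.5225   0.3800   0.3175]
  [ 0.1425   0.5225   0.2850]
  [ 0.0000   0.0000   0.2425]
(I − A)⁻¹ = adj(I−A) / det(I−A) ≈
  [   2.2680     1.6495     1.3782]
  [   0.6186     2.2680     1.2371]
  [   0.0000     0.0000     1.0526]
Δx = (I − A)⁻¹ Δd with Δd having +40 in the Waste Management component and 0 elsewhere.
So Δx_M = L_MW · (+40), where L_MW = adj(I−A)_MW / det(I−A) = 0.3175 / 0.230375.
Δx_M = 0.3175 × (+40) / 0.230375 = 12.70 / 0.230375 ≈ 55.13.

Δx_M = 55.13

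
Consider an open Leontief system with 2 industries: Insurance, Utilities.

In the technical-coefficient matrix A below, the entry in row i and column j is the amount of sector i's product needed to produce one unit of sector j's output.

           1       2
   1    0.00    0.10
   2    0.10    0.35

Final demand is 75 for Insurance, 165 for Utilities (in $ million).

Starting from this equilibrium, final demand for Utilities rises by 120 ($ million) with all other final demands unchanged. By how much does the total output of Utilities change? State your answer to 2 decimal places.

I − A =
  [   1.00    -0.10]
  [  -0.10     0.65]
det(I−A) = (1.00)(0.65) − (-0.10)(-0.10) = 0.6400
adj(I−A) = [[0.65, 0.10], [0.10, 1.00]]
(I − A)⁻¹ = adj(I−A) / det(I−A) ≈
  [   1.0156     0.1563]
  [   0.1563     1.5625]
Δx = (I − A)⁻¹ Δd with Δd having +120 in the Utilities component and 0 elsewhere.
So Δx_2 = L_22 · (+120), where L_22 = adj(I−A)_22 / det(I−A) = 1.00 / 0.6400.
Δx_2 = 1.00 × (+120) / 0.6400 = 120.00 / 0.6400 = 187.50.

Δx_2 = 187.50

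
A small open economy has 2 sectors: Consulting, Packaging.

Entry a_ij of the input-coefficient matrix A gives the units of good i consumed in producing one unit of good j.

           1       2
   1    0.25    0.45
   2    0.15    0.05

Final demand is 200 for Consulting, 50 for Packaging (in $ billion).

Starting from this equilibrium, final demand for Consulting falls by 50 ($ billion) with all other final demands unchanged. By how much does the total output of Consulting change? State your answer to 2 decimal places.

I − A =
  [   0.75    -0.45]
  [  -0.15     0.95]
det(I−A) = (0.75)(0.95) − (-0.45)(-0.15) = 0.6450
adj(I−A) = [[0.95, 0.45], [0.15, 0.75]]
(I − A)⁻¹ = adj(I−A) / det(I−A) ≈
  [   1.4729     0.6977]
  [   0.2326     1.1628]
Δx = (I − A)⁻¹ Δd with Δd having -50 in the Consulting component and 0 elsewhere.
So Δx_1 = L_11 · (-50), where L_11 = adj(I−A)_11 / det(I−A) = 0.95 / 0.6450.
Δx_1 = 0.95 × (-50) / 0.6450 = -47.50 / 0.6450 ≈ -73.64.

Δx_1 = -73.64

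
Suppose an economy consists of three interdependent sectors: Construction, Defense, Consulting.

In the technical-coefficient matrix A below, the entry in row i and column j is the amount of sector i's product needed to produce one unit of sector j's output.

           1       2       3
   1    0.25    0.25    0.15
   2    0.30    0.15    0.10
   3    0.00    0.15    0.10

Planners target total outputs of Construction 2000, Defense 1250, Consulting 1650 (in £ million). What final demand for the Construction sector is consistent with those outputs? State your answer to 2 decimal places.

I − A =
  [   0.75    -0.25    -0.15]
  [  -0.30     0.85    -0.10]
  [   0.00    -0.15     0.90]
d = (I − A) x:
  d_1 = (+0.75)·2000 + (-0.25)·1250 + (-0.15)·1650 = 940.00
  d_2 = (-0.30)·2000 + (+0.85)·1250 + (-0.10)·1650 = 297.50
  d_3 = (+0.00)·2000 + (-0.15)·1250 + (+0.90)·1650 = 1297.50

d_1 = 940.00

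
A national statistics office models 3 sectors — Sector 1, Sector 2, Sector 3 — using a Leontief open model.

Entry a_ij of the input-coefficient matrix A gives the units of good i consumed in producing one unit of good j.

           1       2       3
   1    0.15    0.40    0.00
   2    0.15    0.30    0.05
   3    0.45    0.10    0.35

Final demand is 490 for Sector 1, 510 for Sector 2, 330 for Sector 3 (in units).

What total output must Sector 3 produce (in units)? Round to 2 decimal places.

x_3 = 1415.25

I − A =
  [   0.85    -0.40     0.00]
  [  -0.15     0.70    -0.05]
  [  -0.45    -0.10     0.65]
Cofactors of I−A, C_ij = (−1)^(i+j)·(minor ij) (rows/columns in the sector order above):
  C_11 = (0.70)(0.65) − (-0.05)(-0.10) = 0.4500
  C_12 = −[(-0.15)(0.65) − (-0.05)(-0.45)] = 0.1200
  C_13 = (-0.15)(-0.10) − (0.70)(-0.45) = 0.3300
  C_21 = −[(-0.40)(0.65) − (0.00)(-0.10)] = 0.2600
  C_22 = (0.85)(0.65) − (0.00)(-0.45) = 0.5525
  C_23 = −[(0.85)(-0.10) − (-0.40)(-0.45)] = 0.2650
  C_31 = (-0.40)(-0.05) − (0.00)(0.70) = 0.0200
  C_32 = −[(0.85)(-0.05) − (0.00)(-0.15)] = 0.0425
  C_33 = (0.85)(0.70) − (-0.40)(-0.15) = 0.5350
det(I−A) = Σ_j (I−A)_1j·C_1j = (0.85)(0.4500) + (-0.40)(0.1200) + (0.00)(0.3300) = 0.3345
adj(I−A) = Cᵀ =
  [ 0.4500   0.2600   0.0200]
  [ 0.1200   0.5525   0.0425]
  [ 0.3300   0.2650   0.5350]
(I − A)⁻¹ = adj(I−A) / det(I−A) ≈
  [   1.3453     0.7773     0.0598]
  [   0.3587     1.6517     0.1271]
  [   0.9865     0.7922     1.5994]
x = (I − A)⁻¹ d = adj(I−A)·d / det(I−A), with det(I−A) = 0.3345:
  x_1 = (0.4500·490 + 0.2600·510 + 0.0200·330) / 0.3345 = 359.70 / 0.3345 ≈ 1075.34
  x_2 = (0.1200·490 + 0.5525·510 + 0.0425·330) / 0.3345 = 354.60 / 0.3345 ≈ 1060.09
  x_3 = (0.3300·490 + 0.2650·510 + 0.5350·330) / 0.3345 = 473.40 / 0.3345 ≈ 1415.25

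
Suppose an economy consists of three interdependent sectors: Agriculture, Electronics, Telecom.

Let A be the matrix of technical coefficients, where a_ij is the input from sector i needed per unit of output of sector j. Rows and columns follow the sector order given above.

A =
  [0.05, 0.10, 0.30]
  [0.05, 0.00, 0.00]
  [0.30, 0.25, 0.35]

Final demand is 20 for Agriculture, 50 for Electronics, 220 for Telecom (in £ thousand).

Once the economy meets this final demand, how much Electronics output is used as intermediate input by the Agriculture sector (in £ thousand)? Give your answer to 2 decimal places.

I − A =
  [   0.95    -0.10    -0.30]
  [  -0.05     1.00     0.00]
  [  -0.30    -0.25     0.65]
Cofactors of I−A, C_ij = (−1)^(i+j)·(minor ij) (rows/columns in the sector order above):
  C_11 = (1.00)(0.65) − (0.00)(-0.25) = 0.6500
  C_12 = −[(-0.05)(0.65) − (0.00)(-0.30)] = 0.0325
  C_13 = (-0.05)(-0.25) − (1.00)(-0.30) = 0.3125
  C_21 = −[(-0.10)(0.65) − (-0.30)(-0.25)] = 0.1400
  C_22 = (0.95)(0.65) − (-0.30)(-0.30) = 0.5275
  C_23 = −[(0.95)(-0.25) − (-0.10)(-0.30)] = 0.2675
  C_31 = (-0.10)(0.00) − (-0.30)(1.00) = 0.3000
  C_32 = −[(0.95)(0.00) − (-0.30)(-0.05)] = 0.0150
  C_33 = (0.95)(1.00) − (-0.10)(-0.05) = 0.9450
det(I−A) = Σ_j (I−A)_1j·C_1j = (0.95)(0.6500) + (-0.10)(0.0325) + (-0.30)(0.3125) = 0.5205
adj(I−A) = Cᵀ =
  [ 0.6500   0.1400   0.3000]
  [ 0.0325   0.5275   0.0150]
  [ 0.3125   0.2675   0.9450]
(I − A)⁻¹ = adj(I−A) / det(I−A) ≈
  [   1.2488     0.2690     0.5764]
  [   0.0624     1.0134     0.0288]
  [   0.6004     0.5139     1.8156]
First solve x = (I − A)⁻¹ d = adj(I−A)·d / det(I−A); in particular x_A = (0.6500·20 + 0.1400·50 + 0.3000·220) / 0.5205 = 86.00 / 0.5205 ≈ 165.2257.
Intermediate flow from E to A: z_EA = a_EA · x_A = 0.05 × 86.00 / 0.5205 = 4.30 / 0.5205 ≈ 8.26.

z_EA = 8.26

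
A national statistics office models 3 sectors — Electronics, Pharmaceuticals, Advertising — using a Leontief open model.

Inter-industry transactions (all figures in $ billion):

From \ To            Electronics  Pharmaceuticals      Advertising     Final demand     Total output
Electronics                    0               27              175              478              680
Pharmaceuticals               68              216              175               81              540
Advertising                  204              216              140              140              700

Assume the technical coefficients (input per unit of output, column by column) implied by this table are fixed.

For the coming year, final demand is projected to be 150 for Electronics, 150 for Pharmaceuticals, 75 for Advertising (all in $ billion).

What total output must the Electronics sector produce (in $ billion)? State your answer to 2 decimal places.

Technical coefficients a_ij = z_ij / X_j:
  a_EE = 0/680 = 0.00, a_PE = 68/680 = 0.10, a_AE = 204/680 = 0.30
  a_EP = 27/540 = 0.05, a_PP = 216/540 = 0.40, a_AP = 216/540 = 0.40
  a_EA = 175/700 = 0.25, a_PA = 175/700 = 0.25, a_AA = 140/700 = 0.20
I − A =
  [   1.00    -0.05    -0.25]
  [  -0.10     0.60    -0.25]
  [  -0.30    -0.40     0.80]
Cofactors of I−A, C_ij = (−1)^(i+j)·(minor ij) (rows/columns in the sector order above):
  C_11 = (0.60)(0.80) − (-0.25)(-0.40) = 0.3800
  C_12 = −[(-0.10)(0.80) − (-0.25)(-0.30)] = 0.1550
  C_13 = (-0.10)(-0.40) − (0.60)(-0.30) = 0.2200
  C_21 = −[(-0.05)(0.80) − (-0.25)(-0.40)] = 0.1400
  C_22 = (1.00)(0.80) − (-0.25)(-0.30) = 0.7250
  C_23 = −[(1.00)(-0.40) − (-0.05)(-0.30)] = 0.4150
  C_31 = (-0.05)(-0.25) − (-0.25)(0.60) = 0.1625
  C_32 = −[(1.00)(-0.25) − (-0.25)(-0.10)] = 0.2750
  C_33 = (1.00)(0.60) − (-0.05)(-0.10) = 0.5950
det(I−A) = Σ_j (I−A)_1j·C_1j = (1.00)(0.3800) + (-0.05)(0.1550) + (-0.25)(0.2200) = 0.31725
adj(I−A) = Cᵀ =
  [ 0.3800   0.1400   0.1625]
  [ 0.1550   0.7250   0.2750]
  [ 0.2200   0.4150   0.5950]
(I − A)⁻¹ = adj(I−A) / det(I−A) ≈
  [   1.1978     0.4413     0.5122]
  [   0.4886     2.2853     0.8668]
  [   0.6935     1.3081     1.8755]
x = (I − A)⁻¹ d = adj(I−A)·d / det(I−A), with det(I−A) = 0.31725:
  x_E = (0.3800·150 + 0.1400·150 + 0.1625·75) / 0.31725 = 90.1875 / 0.31725 ≈ 284.28
  x_P = (0.1550·150 + 0.7250·150 + 0.2750·75) / 0.31725 = 152.625 / 0.31725 ≈ 481.09
  x_A = (0.2200·150 + 0.4150·150 + 0.5950·75) / 0.31725 = 139.875 / 0.31725 ≈ 440.90

x_E = 284.28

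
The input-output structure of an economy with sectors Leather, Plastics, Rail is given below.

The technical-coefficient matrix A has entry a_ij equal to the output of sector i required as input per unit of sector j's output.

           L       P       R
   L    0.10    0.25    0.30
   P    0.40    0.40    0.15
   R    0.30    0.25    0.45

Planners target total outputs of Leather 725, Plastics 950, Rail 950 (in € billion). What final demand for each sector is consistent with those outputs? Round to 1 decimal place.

I − A =
  [   0.90    -0.25    -0.30]
  [  -0.40     0.60    -0.15]
  [  -0.30    -0.25     0.55]
d = (I − A) x:
  d_L = (+0.90)·725 + (-0.25)·950 + (-0.30)·950 = 130.0
  d_P = (-0.40)·725 + (+0.60)·950 + (-0.15)·950 = 137.5
  d_R = (-0.30)·725 + (-0.25)·950 + (+0.55)·950 = 67.5

d_L = 130.0, d_P = 137.5, d_R = 67.5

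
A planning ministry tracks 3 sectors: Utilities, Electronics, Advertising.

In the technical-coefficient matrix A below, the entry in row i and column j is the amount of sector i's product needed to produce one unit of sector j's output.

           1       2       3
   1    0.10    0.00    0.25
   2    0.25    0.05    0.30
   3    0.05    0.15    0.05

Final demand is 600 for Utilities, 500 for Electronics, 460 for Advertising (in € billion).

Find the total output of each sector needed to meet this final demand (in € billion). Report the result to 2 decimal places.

x_1 = 856.10, x_2 = 966.96, x_3 = 681.95

I − A =
  [   0.90     0.00    -0.25]
  [  -0.25     0.95    -0.30]
  [  -0.05    -0.15     0.95]
Cofactors of I−A, C_ij = (−1)^(i+j)·(minor ij) (rows/columns in the sector order above):
  C_11 = (0.95)(0.95) − (-0.30)(-0.15) = 0.8575
  C_12 = −[(-0.25)(0.95) − (-0.30)(-0.05)] = 0.2525
  C_13 = (-0.25)(-0.15) − (0.95)(-0.05) = 0.0850
  C_21 = −[(0.00)(0.95) − (-0.25)(-0.15)] = 0.0375
  C_22 = (0.90)(0.95) − (-0.25)(-0.05) = 0.8425
  C_23 = −[(0.90)(-0.15) − (0.00)(-0.05)] = 0.1350
  C_31 = (0.00)(-0.30) − (-0.25)(0.95) = 0.2375
  C_32 = −[(0.90)(-0.30) − (-0.25)(-0.25)] = 0.3325
  C_33 = (0.90)(0.95) − (0.00)(-0.25) = 0.8550
det(I−A) = Σ_j (I−A)_1j·C_1j = (0.90)(0.8575) + (0.00)(0.2525) + (-0.25)(0.0850) = 0.7505
adj(I−A) = Cᵀ =
  [ 0.8575   0.0375   0.2375]
  [ 0.2525   0.8425   0.3325]
  [ 0.0850   0.1350   0.8550]
(I − A)⁻¹ = adj(I−A) / det(I−A) ≈
  [   1.1426     0.0500     0.3165]
  [   0.3364     1.1226     0.4430]
  [   0.1133     0.1799     1.1392]
x = (I − A)⁻¹ d = adj(I−A)·d / det(I−A), with det(I−A) = 0.7505:
  x_1 = (0.8575·600 + 0.0375·500 + 0.2375·460) / 0.7505 = 642.50 / 0.7505 ≈ 856.10
  x_2 = (0.2525·600 + 0.8425·500 + 0.3325·460) / 0.7505 = 725.70 / 0.7505 ≈ 966.96
  x_3 = (0.0850·600 + 0.1350·500 + 0.8550·460) / 0.7505 = 511.80 / 0.7505 ≈ 681.95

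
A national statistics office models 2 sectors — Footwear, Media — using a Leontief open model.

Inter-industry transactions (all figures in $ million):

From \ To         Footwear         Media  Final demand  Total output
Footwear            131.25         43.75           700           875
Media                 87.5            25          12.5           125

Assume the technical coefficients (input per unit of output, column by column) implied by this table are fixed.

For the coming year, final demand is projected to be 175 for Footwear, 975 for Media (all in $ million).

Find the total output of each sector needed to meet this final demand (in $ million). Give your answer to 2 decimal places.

x_F = 746.12, x_M = 1312.02

Technical coefficients a_ij = z_ij / X_j:
  a_FF = 131.25/875 = 0.15, a_MF = 87.5/875 = 0.10
  a_FM = 43.75/125 = 0.35, a_MM = 25/125 = 0.20
I − A =
  [   0.85    -0.35]
  [  -0.10     0.80]
det(I−A) = (0.85)(0.80) − (-0.35)(-0.10) = 0.6450
adj(I−A) = [[0.80, 0.35], [0.10, 0.85]]
(I − A)⁻¹ = adj(I−A) / det(I−A) ≈
  [   1.2403     0.5426]
  [   0.1550     1.3178]
x = (I − A)⁻¹ d = adj(I−A)·d / det(I−A), with det(I−A) = 0.6450:
  x_F = (0.80·175 + 0.35·975) / 0.6450 = 481.25 / 0.6450 ≈ 746.12
  x_M = (0.10·175 + 0.85·975) / 0.6450 = 846.25 / 0.6450 ≈ 1312.02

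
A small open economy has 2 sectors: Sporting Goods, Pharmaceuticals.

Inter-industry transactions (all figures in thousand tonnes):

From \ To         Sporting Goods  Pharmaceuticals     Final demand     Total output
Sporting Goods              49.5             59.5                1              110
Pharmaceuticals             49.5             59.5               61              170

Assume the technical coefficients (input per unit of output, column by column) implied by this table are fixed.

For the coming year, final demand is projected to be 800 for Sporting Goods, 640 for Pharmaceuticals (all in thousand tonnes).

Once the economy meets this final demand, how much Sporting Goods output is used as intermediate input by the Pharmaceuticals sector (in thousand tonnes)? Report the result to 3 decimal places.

z_12 = 1246.000

Technical coefficients a_ij = z_ij / X_j:
  a_11 = 49.5/110 = 0.45, a_21 = 49.5/110 = 0.45
  a_12 = 59.5/170 = 0.35, a_22 = 59.5/170 = 0.35
I − A =
  [   0.55    -0.35]
  [  -0.45     0.65]
det(I−A) = (0.55)(0.65) − (-0.35)(-0.45) = 0.2000
adj(I−A) = [[0.65, 0.35], [0.45, 0.55]]
(I − A)⁻¹ = adj(I−A) / det(I−A) ≈
  [   3.2500     1.7500]
  [   2.2500     2.7500]
First solve x = (I − A)⁻¹ d = adj(I−A)·d / det(I−A); in particular x_2 = (0.45·800 + 0.55·640) / 0.2000 = 712.00 / 0.2000 = 3560.00000.
Intermediate flow from 1 to 2: z_12 = a_12 · x_2 = 0.35 × 712.00 / 0.2000 = 249.20 / 0.2000 = 1246.000.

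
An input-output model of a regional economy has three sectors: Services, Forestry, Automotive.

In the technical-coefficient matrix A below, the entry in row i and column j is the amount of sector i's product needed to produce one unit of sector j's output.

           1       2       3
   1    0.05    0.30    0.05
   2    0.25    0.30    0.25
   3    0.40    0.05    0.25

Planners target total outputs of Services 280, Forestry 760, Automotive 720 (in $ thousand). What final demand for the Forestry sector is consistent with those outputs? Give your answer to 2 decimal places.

I − A =
  [   0.95    -0.30    -0.05]
  [  -0.25     0.70    -0.25]
  [  -0.40    -0.05     0.75]
d = (I − A) x:
  d_1 = (+0.95)·280 + (-0.30)·760 + (-0.05)·720 = 2.00
  d_2 = (-0.25)·280 + (+0.70)·760 + (-0.25)·720 = 282.00
  d_3 = (-0.40)·280 + (-0.05)·760 + (+0.75)·720 = 390.00

d_2 = 282.00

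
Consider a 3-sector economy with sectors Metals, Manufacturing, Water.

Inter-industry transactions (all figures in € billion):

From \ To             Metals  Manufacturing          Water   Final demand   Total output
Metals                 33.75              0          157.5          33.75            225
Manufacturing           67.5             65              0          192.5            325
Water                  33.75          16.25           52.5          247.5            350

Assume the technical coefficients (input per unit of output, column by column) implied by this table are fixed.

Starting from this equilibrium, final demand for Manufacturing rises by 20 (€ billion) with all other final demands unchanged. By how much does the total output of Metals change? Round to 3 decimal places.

Δx_1 = 0.870

Technical coefficients a_ij = z_ij / X_j:
  a_11 = 33.75/225 = 0.15, a_21 = 67.5/225 = 0.30, a_31 = 33.75/225 = 0.15
  a_12 = 0/325 = 0.00, a_22 = 65/325 = 0.20, a_32 = 16.25/325 = 0.05
  a_13 = 157.5/350 = 0.45, a_23 = 0/350 = 0.00, a_33 = 52.5/350 = 0.15
I − A =
  [   0.85     0.00    -0.45]
  [  -0.30     0.80     0.00]
  [  -0.15    -0.05     0.85]
Cofactors of I−A, C_ij = (−1)^(i+j)·(minor ij) (rows/columns in the sector order above):
  C_11 = (0.80)(0.85) − (0.00)(-0.05) = 0.6800
  C_12 = −[(-0.30)(0.85) − (0.00)(-0.15)] = 0.2550
  C_13 = (-0.30)(-0.05) − (0.80)(-0.15) = 0.1350
  C_21 = −[(0.00)(0.85) − (-0.45)(-0.05)] = 0.0225
  C_22 = (0.85)(0.85) − (-0.45)(-0.15) = 0.6550
  C_23 = −[(0.85)(-0.05) − (0.00)(-0.15)] = 0.0425
  C_31 = (0.00)(0.00) − (-0.45)(0.80) = 0.3600
  C_32 = −[(0.85)(0.00) − (-0.45)(-0.30)] = 0.1350
  C_33 = (0.85)(0.80) − (0.00)(-0.30) = 0.6800
det(I−A) = Σ_j (I−A)_1j·C_1j = (0.85)(0.6800) + (0.00)(0.2550) + (-0.45)(0.1350) = 0.51725
adj(I−A) = Cᵀ =
  [ 0.6800   0.0225   0.3600]
  [ 0.2550   0.6550   0.1350]
  [ 0.1350   0.0425   0.6800]
(I − A)⁻¹ = adj(I−A) / det(I−A) ≈
  [   1.3146     0.0435     0.6960]
  [   0.4930     1.2663     0.2610]
  [   0.2610     0.0822     1.3146]
Δx = (I − A)⁻¹ Δd with Δd having +20 in the Manufacturing component and 0 elsewhere.
So Δx_1 = L_12 · (+20), where L_12 = adj(I−A)_12 / det(I−A) = 0.0225 / 0.51725.
Δx_1 = 0.0225 × (+20) / 0.51725 = 0.45 / 0.51725 ≈ 0.870.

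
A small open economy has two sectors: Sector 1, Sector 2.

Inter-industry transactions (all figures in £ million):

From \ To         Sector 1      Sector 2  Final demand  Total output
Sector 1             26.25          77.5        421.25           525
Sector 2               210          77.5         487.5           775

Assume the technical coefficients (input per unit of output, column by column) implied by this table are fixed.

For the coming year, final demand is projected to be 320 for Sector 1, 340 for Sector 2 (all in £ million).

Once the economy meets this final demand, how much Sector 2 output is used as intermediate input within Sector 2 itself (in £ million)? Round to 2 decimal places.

Technical coefficients a_ij = z_ij / X_j:
  a_11 = 26.25/525 = 0.05, a_21 = 210/525 = 0.40
  a_12 = 77.5/775 = 0.10, a_22 = 77.5/775 = 0.10
I − A =
  [   0.95    -0.10]
  [  -0.40     0.90]
det(I−A) = (0.95)(0.90) − (-0.10)(-0.40) = 0.8150
adj(I−A) = [[0.90, 0.10], [0.40, 0.95]]
(I − A)⁻¹ = adj(I−A) / det(I−A) ≈
  [   1.1043     0.1227]
  [   0.4908     1.1656]
First solve x = (I − A)⁻¹ d = adj(I−A)·d / det(I−A); in particular x_2 = (0.40·320 + 0.95·340) / 0.8150 = 451.00 / 0.8150 ≈ 553.3742.
Intermediate flow from 2 to 2: z_22 = a_22 · x_2 = 0.10 × 451.00 / 0.8150 = 45.10 / 0.8150 ≈ 55.34.

z_22 = 55.34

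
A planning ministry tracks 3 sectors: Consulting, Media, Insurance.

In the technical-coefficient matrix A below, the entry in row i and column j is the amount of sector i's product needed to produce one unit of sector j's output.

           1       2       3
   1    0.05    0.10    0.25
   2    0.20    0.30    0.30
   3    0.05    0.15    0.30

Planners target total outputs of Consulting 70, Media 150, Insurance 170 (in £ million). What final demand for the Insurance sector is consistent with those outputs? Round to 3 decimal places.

d_3 = 93.000

I − A =
  [   0.95    -0.10    -0.25]
  [  -0.20     0.70    -0.30]
  [  -0.05    -0.15     0.70]
d = (I − A) x:
  d_1 = (+0.95)·70 + (-0.10)·150 + (-0.25)·170 = 9.000
  d_2 = (-0.20)·70 + (+0.70)·150 + (-0.30)·170 = 40.000
  d_3 = (-0.05)·70 + (-0.15)·150 + (+0.70)·170 = 93.000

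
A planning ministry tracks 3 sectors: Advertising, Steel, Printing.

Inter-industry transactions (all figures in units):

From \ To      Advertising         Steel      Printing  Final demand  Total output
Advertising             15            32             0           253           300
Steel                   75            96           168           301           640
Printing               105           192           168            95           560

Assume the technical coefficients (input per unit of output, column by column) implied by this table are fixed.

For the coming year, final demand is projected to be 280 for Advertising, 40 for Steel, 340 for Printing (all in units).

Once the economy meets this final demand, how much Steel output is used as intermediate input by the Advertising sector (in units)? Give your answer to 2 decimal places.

z_SA = 79.39

Technical coefficients a_ij = z_ij / X_j:
  a_AA = 15/300 = 0.05, a_SA = 75/300 = 0.25, a_PA = 105/300 = 0.35
  a_AS = 32/640 = 0.05, a_SS = 96/640 = 0.15, a_PS = 192/640 = 0.30
  a_AP = 0/560 = 0.00, a_SP = 168/560 = 0.30, a_PP = 168/560 = 0.30
I − A =
  [   0.95    -0.05     0.00]
  [  -0.25     0.85    -0.30]
  [  -0.35    -0.30     0.70]
Cofactors of I−A, C_ij = (−1)^(i+j)·(minor ij) (rows/columns in the sector order above):
  C_11 = (0.85)(0.70) − (-0.30)(-0.30) = 0.5050
  C_12 = −[(-0.25)(0.70) − (-0.30)(-0.35)] = 0.2800
  C_13 = (-0.25)(-0.30) − (0.85)(-0.35) = 0.3725
  C_21 = −[(-0.05)(0.70) − (0.00)(-0.30)] = 0.0350
  C_22 = (0.95)(0.70) − (0.00)(-0.35) = 0.6650
  C_23 = −[(0.95)(-0.30) − (-0.05)(-0.35)] = 0.3025
  C_31 = (-0.05)(-0.30) − (0.00)(0.85) = 0.0150
  C_32 = −[(0.95)(-0.30) − (0.00)(-0.25)] = 0.2850
  C_33 = (0.95)(0.85) − (-0.05)(-0.25) = 0.7950
det(I−A) = Σ_j (I−A)_1j·C_1j = (0.95)(0.5050) + (-0.05)(0.2800) + (0.00)(0.3725) = 0.46575
adj(I−A) = Cᵀ =
  [ 0.5050   0.0350   0.0150]
  [ 0.2800   0.6650   0.2850]
  [ 0.3725   0.3025   0.7950]
(I − A)⁻¹ = adj(I−A) / det(I−A) ≈
  [   1.0843     0.0751     0.0322]
  [   0.6012     1.4278     0.6119]
  [   0.7998     0.6495     1.7069]
First solve x = (I − A)⁻¹ d = adj(I−A)·d / det(I−A); in particular x_A = (0.5050·280 + 0.0350·40 + 0.0150·340) / 0.46575 = 147.90 / 0.46575 ≈ 317.5523.
Intermediate flow from S to A: z_SA = a_SA · x_A = 0.25 × 147.90 / 0.46575 = 36.975 / 0.46575 ≈ 79.39.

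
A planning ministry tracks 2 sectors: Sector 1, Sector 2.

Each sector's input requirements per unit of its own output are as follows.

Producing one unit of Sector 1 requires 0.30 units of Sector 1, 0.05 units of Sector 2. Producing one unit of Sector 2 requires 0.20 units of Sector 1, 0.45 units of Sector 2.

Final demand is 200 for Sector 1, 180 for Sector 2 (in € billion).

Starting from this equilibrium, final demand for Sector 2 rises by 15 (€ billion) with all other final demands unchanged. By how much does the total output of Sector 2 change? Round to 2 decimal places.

I − A =
  [   0.70    -0.20]
  [  -0.05     0.55]
det(I−A) = (0.70)(0.55) − (-0.20)(-0.05) = 0.3750
adj(I−A) = [[0.55, 0.20], [0.05, 0.70]]
(I − A)⁻¹ = adj(I−A) / det(I−A) ≈
  [   1.4667     0.5333]
  [   0.1333     1.8667]
Δx = (I − A)⁻¹ Δd with Δd having +15 in the Sector 2 component and 0 elsewhere.
So Δx_2 = L_22 · (+15), where L_22 = adj(I−A)_22 / det(I−A) = 0.70 / 0.3750.
Δx_2 = 0.70 × (+15) / 0.3750 = 10.50 / 0.3750 = 28.00.

Δx_2 = 28.00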